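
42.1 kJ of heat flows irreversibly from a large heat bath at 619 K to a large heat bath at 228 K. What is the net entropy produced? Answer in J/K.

ΔS_hot = −Q/T_H = −42100/619 = -68.01 J/K and ΔS_cold = +Q/T_C = 42100/228 = 184.6 J/K.
ΔS_total = -68.01 + 184.6 = 117 J/K, positive as the second law requires.

ΔS_total = 117 J/K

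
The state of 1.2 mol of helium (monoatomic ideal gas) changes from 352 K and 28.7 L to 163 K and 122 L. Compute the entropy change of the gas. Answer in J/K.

Entropy is a state function: ΔS = nC_V ln(T₂/T₁) + nR ln(V₂/V₁), with C_V = 3R/2 = 12.47 J mol⁻¹ K⁻¹ for a monoatomic ideal gas.
ΔS = 1.2 × [12.47 × ln(163/352) + 8.314 × ln(122/28.7)] = 2.92 J/K.

ΔS = 2.92 J/K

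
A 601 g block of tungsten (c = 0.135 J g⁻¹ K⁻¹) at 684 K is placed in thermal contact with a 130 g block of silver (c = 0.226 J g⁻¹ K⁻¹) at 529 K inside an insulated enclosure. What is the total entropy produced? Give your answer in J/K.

Energy balance: T_f = (m₁c₁T₁ + m₂c₂T₂)/(m₁c₁ + m₂c₂) = 642.79 K.
ΔS₁ = m₁c₁ ln(T_f/T₁) = 81.135 × ln(642.79/684) = -5.041 J/K.
ΔS₂ = m₂c₂ ln(T_f/T₂) = 29.38 × ln(642.79/529) = 5.724 J/K.
ΔS_total = -5.041 + 5.724 = 0.683 J/K.

ΔS_total = 0.683 J/K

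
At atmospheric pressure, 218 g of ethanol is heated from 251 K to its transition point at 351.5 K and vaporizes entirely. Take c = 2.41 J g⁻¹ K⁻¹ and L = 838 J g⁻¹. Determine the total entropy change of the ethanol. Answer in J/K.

Warming step: ΔS₁ = m c ln(T_tr/T_i) = 218 × 2.41 × ln(351.5/251) = 176.9 J/K.
Phase change: ΔS₂ = +mL/T_tr = 218 × 838 / 351.5 = 519.7 J/K.
ΔS_total = (176.9) + (519.7) = 697 J/K.

ΔS = 697 J/K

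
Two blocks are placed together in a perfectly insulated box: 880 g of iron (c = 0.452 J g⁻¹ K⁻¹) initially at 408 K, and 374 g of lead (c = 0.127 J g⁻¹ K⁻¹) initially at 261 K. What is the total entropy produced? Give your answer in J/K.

Energy balance: T_f = (m₁c₁T₁ + m₂c₂T₂)/(m₁c₁ + m₂c₂) = 392.32 K.
ΔS₁ = m₁c₁ ln(T_f/T₁) = 397.76 × ln(392.32/408) = -15.59 J/K.
ΔS₂ = m₂c₂ ln(T_f/T₂) = 47.498 × ln(392.32/261) = 19.36 J/K.
ΔS_total = -15.59 + 19.36 = 3.77 J/K.

ΔS_total = 3.77 J/K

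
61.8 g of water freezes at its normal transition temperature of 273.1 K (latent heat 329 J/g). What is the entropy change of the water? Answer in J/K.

ΔS = -74.4 J/K

Heat released by the substance: Q = −mL = −61.8 × 329 = −20332.2 J.
At constant T, ΔS = Q_rev/T = −20332.2 / 273.1 = -74.4 J/K.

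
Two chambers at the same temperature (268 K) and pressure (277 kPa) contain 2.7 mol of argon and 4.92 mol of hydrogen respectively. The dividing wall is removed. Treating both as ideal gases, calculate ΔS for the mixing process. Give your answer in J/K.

ΔS_mix = 41.2 J/K

Mole fractions: x_A = 2.7/7.62 = 0.354, x_B = 0.646.
ΔS_mix = −R(n_A ln x_A + n_B ln x_B) = −8.314 × (2.7 ln 0.354 + 4.92 ln 0.646) = 41.2 J/K.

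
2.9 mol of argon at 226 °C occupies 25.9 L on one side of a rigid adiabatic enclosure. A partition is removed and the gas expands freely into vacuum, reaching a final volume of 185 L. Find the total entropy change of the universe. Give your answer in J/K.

No heat is exchanged and no work is done, so the ideal-gas temperature stays constant.
Entropy is a state function; using a reversible isothermal path, ΔS_gas = nR ln(V₂/V₁) = 2.9 × 8.314 × ln(185/25.9) = 47.4 J/K.
The insulated surroundings exchange no heat, so ΔS_surr = 0 and ΔS_universe = ΔS_gas.

ΔS_universe = 47.4 J/K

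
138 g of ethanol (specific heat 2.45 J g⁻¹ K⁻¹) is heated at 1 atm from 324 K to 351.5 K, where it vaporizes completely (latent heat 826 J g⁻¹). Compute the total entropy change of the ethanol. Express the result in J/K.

ΔS = 352 J/K

Warming step: ΔS₁ = m c ln(T_tr/T_i) = 138 × 2.45 × ln(351.5/324) = 27.54 J/K.
Phase change: ΔS₂ = +mL/T_tr = 138 × 826 / 351.5 = 324.3 J/K.
ΔS_total = (27.54) + (324.3) = 352 J/K.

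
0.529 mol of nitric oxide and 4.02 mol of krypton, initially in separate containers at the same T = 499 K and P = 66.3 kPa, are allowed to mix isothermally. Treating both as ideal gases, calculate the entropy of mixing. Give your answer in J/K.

ΔS_mix = 13.6 J/K

Mole fractions: x_A = 0.529/4.55 = 0.116, x_B = 0.884.
ΔS_mix = −R(n_A ln x_A + n_B ln x_B) = −8.314 × (0.529 ln 0.116 + 4.02 ln 0.884) = 13.6 J/K.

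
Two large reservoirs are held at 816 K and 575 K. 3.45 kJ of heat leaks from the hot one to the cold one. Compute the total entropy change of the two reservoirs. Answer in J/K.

ΔS_hot = −Q/T_H = −3450/816 = -4.228 J/K and ΔS_cold = +Q/T_C = 3450/575 = 6 J/K.
ΔS_total = -4.228 + 6 = 1.77 J/K, positive as the second law requires.

ΔS_total = 1.77 J/K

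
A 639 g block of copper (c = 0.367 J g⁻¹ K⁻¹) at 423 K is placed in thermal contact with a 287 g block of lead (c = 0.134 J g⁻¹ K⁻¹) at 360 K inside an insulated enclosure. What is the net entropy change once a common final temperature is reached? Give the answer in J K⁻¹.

Energy balance: T_f = (m₁c₁T₁ + m₂c₂T₂)/(m₁c₁ + m₂c₂) = 414.12 K.
ΔS₁ = m₁c₁ ln(T_f/T₁) = 234.513 × ln(414.12/423) = -4.973 J/K.
ΔS₂ = m₂c₂ ln(T_f/T₂) = 38.458 × ln(414.12/360) = 5.386 J/K.
ΔS_total = -4.973 + 5.386 = 0.413 J/K.

ΔS_total = 0.413 J/K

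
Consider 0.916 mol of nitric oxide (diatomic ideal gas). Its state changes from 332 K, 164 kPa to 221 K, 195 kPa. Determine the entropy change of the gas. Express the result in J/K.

ΔS = nC_p ln(T₂/T₁) − nR ln(P₂/P₁), with C_p = 7R/2 = 29.1 J mol⁻¹ K⁻¹ for a diatomic ideal gas.
ΔS = 0.916 × [29.1 × ln(221/332) − 8.314 × ln(195/164)] = -12.2 J/K.

ΔS = -12.2 J/K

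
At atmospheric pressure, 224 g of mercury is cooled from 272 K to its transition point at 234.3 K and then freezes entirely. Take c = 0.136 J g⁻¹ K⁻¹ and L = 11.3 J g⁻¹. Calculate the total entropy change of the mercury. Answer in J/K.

ΔS = -15.3 J/K

Cooling step: ΔS₁ = m c ln(T_tr/T_i) = 224 × 0.136 × ln(234.3/272) = -4.545 J/K.
Phase change: ΔS₂ = −mL/T_tr = −224 × 11.3 / 234.3 = -10.8 J/K.
ΔS_total = (-4.545) + (-10.8) = -15.3 J/K.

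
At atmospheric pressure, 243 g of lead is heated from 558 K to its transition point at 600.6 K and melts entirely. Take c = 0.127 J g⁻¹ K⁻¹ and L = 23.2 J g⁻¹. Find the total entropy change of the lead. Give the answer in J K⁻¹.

Warming step: ΔS₁ = m c ln(T_tr/T_i) = 243 × 0.127 × ln(600.6/558) = 2.27 J/K.
Phase change: ΔS₂ = +mL/T_tr = 243 × 23.2 / 600.6 = 9.387 J/K.
ΔS_total = (2.27) + (9.387) = 11.7 J/K.

ΔS = 11.7 J/K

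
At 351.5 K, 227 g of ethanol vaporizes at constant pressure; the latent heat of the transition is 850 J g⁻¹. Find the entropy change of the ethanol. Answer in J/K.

Heat absorbed by the substance: Q = mL = 227 × 850 = 192950 J.
At constant T, ΔS = Q_rev/T = 192950 / 351.5 = 549 J/K.

ΔS = 549 J/K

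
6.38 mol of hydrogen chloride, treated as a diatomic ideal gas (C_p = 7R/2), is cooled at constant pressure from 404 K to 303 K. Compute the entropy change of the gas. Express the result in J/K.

ΔS = -53.4 J/K

At constant pressure, ΔS = nC_p ln(T₂/T₁) with C_p = 7R/2 = 29.1 J mol⁻¹ K⁻¹.
ΔS = 6.38 × 29.1 × ln(303/404) = -53.4 J/K.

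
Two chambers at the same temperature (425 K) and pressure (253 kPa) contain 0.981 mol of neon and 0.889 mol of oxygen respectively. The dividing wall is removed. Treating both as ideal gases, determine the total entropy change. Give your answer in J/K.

Mole fractions: x_A = 0.981/1.87 = 0.525, x_B = 0.475.
ΔS_mix = −R(n_A ln x_A + n_B ln x_B) = −8.314 × (0.981 ln 0.525 + 0.889 ln 0.475) = 10.8 J/K.

ΔS_mix = 10.8 J/K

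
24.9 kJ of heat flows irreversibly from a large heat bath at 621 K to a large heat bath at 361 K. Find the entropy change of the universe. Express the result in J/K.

ΔS_hot = −Q/T_H = −24900/621 = -40.1 J/K and ΔS_cold = +Q/T_C = 24900/361 = 68.98 J/K.
ΔS_total = -40.1 + 68.98 = 28.9 J/K, positive as the second law requires.

ΔS_total = 28.9 J/K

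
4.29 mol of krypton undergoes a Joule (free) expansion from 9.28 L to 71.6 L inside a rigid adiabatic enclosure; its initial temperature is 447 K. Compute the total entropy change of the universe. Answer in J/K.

No heat is exchanged and no work is done, so the ideal-gas temperature stays constant.
Entropy is a state function; using a reversible isothermal path, ΔS_gas = nR ln(V₂/V₁) = 4.29 × 8.314 × ln(71.6/9.28) = 72.9 J/K.
The insulated surroundings exchange no heat, so ΔS_surr = 0 and ΔS_universe = ΔS_gas.

ΔS_universe = 72.9 J/K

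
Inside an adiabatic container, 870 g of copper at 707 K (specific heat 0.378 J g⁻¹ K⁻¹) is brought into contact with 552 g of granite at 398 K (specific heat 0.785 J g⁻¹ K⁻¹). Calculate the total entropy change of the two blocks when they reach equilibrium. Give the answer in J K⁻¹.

ΔS_total = 31.3 J/K

Energy balance: T_f = (m₁c₁T₁ + m₂c₂T₂)/(m₁c₁ + m₂c₂) = 531.33 K.
ΔS₁ = m₁c₁ ln(T_f/T₁) = 328.86 × ln(531.33/707) = -93.94 J/K.
ΔS₂ = m₂c₂ ln(T_f/T₂) = 433.32 × ln(531.33/398) = 125.2 J/K.
ΔS_total = -93.94 + 125.2 = 31.3 J/K.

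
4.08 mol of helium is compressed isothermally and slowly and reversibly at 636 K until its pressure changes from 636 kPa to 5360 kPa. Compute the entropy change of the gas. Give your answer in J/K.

For an isothermal ideal gas ΔS_gas = nR ln(P₁/P₂) = 4.08 × 8.314 × ln(636/5360) = -72.3 J/K.

ΔS_gas = -72.3 J/K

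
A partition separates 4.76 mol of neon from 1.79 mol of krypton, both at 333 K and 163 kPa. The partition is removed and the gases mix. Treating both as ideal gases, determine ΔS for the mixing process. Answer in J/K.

Mole fractions: x_A = 4.76/6.55 = 0.727, x_B = 0.273.
ΔS_mix = −R(n_A ln x_A + n_B ln x_B) = −8.314 × (4.76 ln 0.727 + 1.79 ln 0.273) = 31.9 J/K.

ΔS_mix = 31.9 J/K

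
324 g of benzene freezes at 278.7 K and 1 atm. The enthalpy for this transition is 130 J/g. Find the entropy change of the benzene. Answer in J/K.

ΔS = -151 J/K

Heat released by the substance: Q = −mL = −324 × 130 = −42120 J.
At constant T, ΔS = Q_rev/T = −42120 / 278.7 = -151 J/K.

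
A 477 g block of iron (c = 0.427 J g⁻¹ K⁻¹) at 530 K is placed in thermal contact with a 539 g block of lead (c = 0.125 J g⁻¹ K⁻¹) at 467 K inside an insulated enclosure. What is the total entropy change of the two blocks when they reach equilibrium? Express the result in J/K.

Energy balance: T_f = (m₁c₁T₁ + m₂c₂T₂)/(m₁c₁ + m₂c₂) = 514.34 K.
ΔS₁ = m₁c₁ ln(T_f/T₁) = 203.679 × ln(514.34/530) = -6.1087 J/K.
ΔS₂ = m₂c₂ ln(T_f/T₂) = 67.375 × ln(514.34/467) = 6.5055 J/K.
ΔS_total = -6.1087 + 6.5055 = 0.397 J/K.

ΔS_total = 0.397 J/K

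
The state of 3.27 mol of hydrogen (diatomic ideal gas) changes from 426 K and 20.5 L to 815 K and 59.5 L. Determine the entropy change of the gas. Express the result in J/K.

Entropy is a state function: ΔS = nC_V ln(T₂/T₁) + nR ln(V₂/V₁), with C_V = 5R/2 = 20.79 J mol⁻¹ K⁻¹ for a diatomic ideal gas.
ΔS = 3.27 × [20.79 × ln(815/426) + 8.314 × ln(59.5/20.5)] = 73.1 J/K.

ΔS = 73.1 J/K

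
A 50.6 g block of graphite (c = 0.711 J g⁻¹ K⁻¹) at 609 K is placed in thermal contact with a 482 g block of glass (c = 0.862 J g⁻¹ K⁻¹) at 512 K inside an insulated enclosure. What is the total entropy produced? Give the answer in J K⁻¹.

ΔS_total = 0.523 J/K

Energy balance: T_f = (m₁c₁T₁ + m₂c₂T₂)/(m₁c₁ + m₂c₂) = 519.73 K.
ΔS₁ = m₁c₁ ln(T_f/T₁) = 35.9766 × ln(519.73/609) = -5.703 J/K.
ΔS₂ = m₂c₂ ln(T_f/T₂) = 415.484 × ln(519.73/512) = 6.226 J/K.
ΔS_total = -5.703 + 6.226 = 0.523 J/K.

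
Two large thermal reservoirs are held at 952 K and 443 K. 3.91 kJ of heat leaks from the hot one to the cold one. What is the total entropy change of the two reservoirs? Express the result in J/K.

ΔS_hot = −Q/T_H = −3910/952 = -4.107 J/K and ΔS_cold = +Q/T_C = 3910/443 = 8.826 J/K.
ΔS_total = -4.107 + 8.826 = 4.72 J/K, positive as the second law requires.

ΔS_total = 4.72 J/K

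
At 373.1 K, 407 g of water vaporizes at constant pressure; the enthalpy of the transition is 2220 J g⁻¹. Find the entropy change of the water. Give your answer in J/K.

ΔS = 2420 J/K

Heat absorbed by the substance: Q = mL = 407 × 2220 = 903540 J.
At constant T, ΔS = Q_rev/T = 903540 / 373.1 = 2420 J/K.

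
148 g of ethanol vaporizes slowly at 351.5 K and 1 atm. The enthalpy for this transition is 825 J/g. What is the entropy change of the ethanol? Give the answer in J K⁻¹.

Heat absorbed by the substance: Q = mL = 148 × 825 = 122100 J.
At constant T, ΔS = Q_rev/T = 122100 / 351.5 = 347 J/K.

ΔS = 347 J/K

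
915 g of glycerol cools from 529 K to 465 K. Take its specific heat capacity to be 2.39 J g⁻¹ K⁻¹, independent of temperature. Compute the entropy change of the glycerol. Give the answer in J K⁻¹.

ΔS = ∫dQ_rev/T = m c ln(T₂/T₁) = 915 × 2.39 × ln(465/529) = -282 J/K.

ΔS = -282 J/K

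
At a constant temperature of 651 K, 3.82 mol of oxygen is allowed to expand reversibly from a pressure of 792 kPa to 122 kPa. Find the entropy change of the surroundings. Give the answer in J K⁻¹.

ΔS_surr = -59.4 J/K

For an isothermal ideal gas ΔS_gas = nR ln(P₁/P₂) = 3.82 × 8.314 × ln(792/122) = 59.4 J/K.
The process is reversible, so ΔS_surr = −ΔS_gas = -59.4 J/K and ΔS_universe = 0.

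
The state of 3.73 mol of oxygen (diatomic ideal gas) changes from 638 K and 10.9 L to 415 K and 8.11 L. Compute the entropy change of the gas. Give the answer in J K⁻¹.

Entropy is a state function: ΔS = nC_V ln(T₂/T₁) + nR ln(V₂/V₁), with C_V = 5R/2 = 20.79 J mol⁻¹ K⁻¹ for a diatomic ideal gas.
ΔS = 3.73 × [20.79 × ln(415/638) + 8.314 × ln(8.11/10.9)] = -42.5 J/K.

ΔS = -42.5 J/K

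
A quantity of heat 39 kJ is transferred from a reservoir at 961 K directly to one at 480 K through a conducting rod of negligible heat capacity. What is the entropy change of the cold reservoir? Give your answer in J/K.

ΔS_cold = 81.2 J/K

The cold reservoir gains heat Q, so ΔS_cold = +Q/T_C = 39000/480 = 81.2 J/K.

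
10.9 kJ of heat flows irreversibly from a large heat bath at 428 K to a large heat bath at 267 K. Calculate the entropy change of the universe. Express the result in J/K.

ΔS_total = 15.4 J/K

ΔS_hot = −Q/T_H = −10900/428 = -25.47 J/K and ΔS_cold = +Q/T_C = 10900/267 = 40.82 J/K.
ΔS_total = -25.47 + 40.82 = 15.4 J/K, positive as the second law requires.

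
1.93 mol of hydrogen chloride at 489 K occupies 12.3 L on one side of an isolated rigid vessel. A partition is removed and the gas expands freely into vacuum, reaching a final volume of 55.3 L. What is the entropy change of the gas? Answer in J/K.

ΔS_gas = 24.1 J/K

For an ideal gas in free expansion Q = 0 and W = 0, so T is unchanged.
Entropy is a state function; using a reversible isothermal path, ΔS_gas = nR ln(V₂/V₁) = 1.93 × 8.314 × ln(55.3/12.3) = 24.1 J/K.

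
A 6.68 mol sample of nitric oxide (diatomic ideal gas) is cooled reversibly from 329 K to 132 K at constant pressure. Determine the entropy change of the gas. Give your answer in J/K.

At constant pressure, ΔS = nC_p ln(T₂/T₁) with C_p = 7R/2 = 29.1 J mol⁻¹ K⁻¹.
ΔS = 6.68 × 29.1 × ln(132/329) = -178 J/K.

ΔS = -178 J/K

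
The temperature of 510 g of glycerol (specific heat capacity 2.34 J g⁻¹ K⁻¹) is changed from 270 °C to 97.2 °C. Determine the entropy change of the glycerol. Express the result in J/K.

In kelvin: T₁ = 543.15 K, T₂ = 370.35 K. ΔS = ∫dQ_rev/T = m c ln(T₂/T₁) = 510 × 2.34 × ln(370.35/543.15) = -457 J/K.

ΔS = -457 J/K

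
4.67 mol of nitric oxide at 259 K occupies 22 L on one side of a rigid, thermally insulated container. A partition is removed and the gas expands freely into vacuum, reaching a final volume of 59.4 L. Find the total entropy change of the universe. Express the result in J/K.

No heat is exchanged and no work is done, so the ideal-gas temperature stays constant.
Entropy is a state function; using a reversible isothermal path, ΔS_gas = nR ln(V₂/V₁) = 4.67 × 8.314 × ln(59.4/22) = 38.6 J/K.
The insulated surroundings exchange no heat, so ΔS_surr = 0 and ΔS_universe = ΔS_gas.

ΔS_universe = 38.6 J/K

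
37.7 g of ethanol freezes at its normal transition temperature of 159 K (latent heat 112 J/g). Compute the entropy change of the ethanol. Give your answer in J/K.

Heat released by the substance: Q = −mL = −37.7 × 112 = −4222.4 J.
At constant T, ΔS = Q_rev/T = −4222.4 / 159 = -26.6 J/K.

ΔS = -26.6 J/K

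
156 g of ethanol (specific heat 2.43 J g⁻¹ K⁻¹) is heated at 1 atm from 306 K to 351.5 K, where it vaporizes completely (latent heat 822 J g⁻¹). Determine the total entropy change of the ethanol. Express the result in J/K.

ΔS = 417 J/K

Warming step: ΔS₁ = m c ln(T_tr/T_i) = 156 × 2.43 × ln(351.5/306) = 52.55 J/K.
Phase change: ΔS₂ = +mL/T_tr = 156 × 822 / 351.5 = 364.8 J/K.
ΔS_total = (52.55) + (364.8) = 417 J/K.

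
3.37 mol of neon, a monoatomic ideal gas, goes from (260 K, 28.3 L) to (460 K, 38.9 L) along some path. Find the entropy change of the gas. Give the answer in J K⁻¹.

Entropy is a state function: ΔS = nC_V ln(T₂/T₁) + nR ln(V₂/V₁), with C_V = 3R/2 = 12.47 J mol⁻¹ K⁻¹ for a monoatomic ideal gas.
ΔS = 3.37 × [12.47 × ln(460/260) + 8.314 × ln(38.9/28.3)] = 32.9 J/K.

ΔS = 32.9 J/K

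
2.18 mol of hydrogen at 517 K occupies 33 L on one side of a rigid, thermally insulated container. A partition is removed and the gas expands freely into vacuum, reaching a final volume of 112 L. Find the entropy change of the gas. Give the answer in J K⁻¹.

No heat is exchanged and no work is done, so the ideal-gas temperature stays constant.
Entropy is a state function; using a reversible isothermal path, ΔS_gas = nR ln(V₂/V₁) = 2.18 × 8.314 × ln(112/33) = 22.1 J/K.

ΔS_gas = 22.1 J/K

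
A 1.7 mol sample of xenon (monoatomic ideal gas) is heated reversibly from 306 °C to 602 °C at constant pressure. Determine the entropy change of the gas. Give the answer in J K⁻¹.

In kelvin: T₁ = 579.15 K, T₂ = 875.15 K. At constant pressure, ΔS = nC_p ln(T₂/T₁) with C_p = 5R/2 = 20.79 J mol⁻¹ K⁻¹.
ΔS = 1.7 × 20.79 × ln(875.15/579.15) = 14.6 J/K.

ΔS = 14.6 J/K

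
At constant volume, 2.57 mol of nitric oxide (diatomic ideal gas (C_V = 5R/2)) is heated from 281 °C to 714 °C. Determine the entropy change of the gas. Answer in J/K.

ΔS = 30.8 J/K

In kelvin: T₁ = 554.15 K, T₂ = 987.15 K. At constant volume, ΔS = nC_V ln(T₂/T₁) with C_V = 5R/2 = 20.79 J mol⁻¹ K⁻¹.
ΔS = 2.57 × 20.79 × ln(987.15/554.15) = 30.8 J/K.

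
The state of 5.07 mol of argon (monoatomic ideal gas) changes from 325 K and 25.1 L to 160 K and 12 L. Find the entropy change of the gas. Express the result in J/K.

ΔS = -75.9 J/K

Entropy is a state function: ΔS = nC_V ln(T₂/T₁) + nR ln(V₂/V₁), with C_V = 3R/2 = 12.47 J mol⁻¹ K⁻¹ for a monoatomic ideal gas.
ΔS = 5.07 × [12.47 × ln(160/325) + 8.314 × ln(12/25.1)] = -75.9 J/K.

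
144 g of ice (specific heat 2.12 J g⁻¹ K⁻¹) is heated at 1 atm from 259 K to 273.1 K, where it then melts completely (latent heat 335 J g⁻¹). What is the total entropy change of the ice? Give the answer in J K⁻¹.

ΔS = 193 J/K

Warming step: ΔS₁ = m c ln(T_tr/T_i) = 144 × 2.12 × ln(273.1/259) = 16.18 J/K.
Phase change: ΔS₂ = +mL/T_tr = 144 × 335 / 273.1 = 176.6 J/K.
ΔS_total = (16.18) + (176.6) = 193 J/K.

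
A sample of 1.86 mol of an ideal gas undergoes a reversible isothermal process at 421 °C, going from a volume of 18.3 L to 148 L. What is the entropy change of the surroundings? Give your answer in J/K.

ΔS_surr = -32.3 J/K

For an isothermal ideal gas ΔS_gas = nR ln(V₂/V₁) = 1.86 × 8.314 × ln(148/18.3) = 32.3 J/K.
The process is reversible, so ΔS_surr = −ΔS_gas = -32.3 J/K and ΔS_universe = 0.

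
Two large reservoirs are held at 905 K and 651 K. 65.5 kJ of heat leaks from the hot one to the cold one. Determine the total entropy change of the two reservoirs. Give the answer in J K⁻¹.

ΔS_hot = −Q/T_H = −65500/905 = -72.38 J/K and ΔS_cold = +Q/T_C = 65500/651 = 100.6 J/K.
ΔS_total = -72.38 + 100.6 = 28.2 J/K, positive as the second law requires.

ΔS_total = 28.2 J/K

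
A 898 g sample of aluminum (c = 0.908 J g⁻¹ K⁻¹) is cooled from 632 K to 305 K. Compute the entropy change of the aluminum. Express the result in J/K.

ΔS = ∫dQ_rev/T = m c ln(T₂/T₁) = 898 × 0.908 × ln(305/632) = -594 J/K.

ΔS = -594 J/K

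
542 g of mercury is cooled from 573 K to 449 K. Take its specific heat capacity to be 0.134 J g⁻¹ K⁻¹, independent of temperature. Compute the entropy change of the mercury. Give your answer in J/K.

ΔS = ∫dQ_rev/T = m c ln(T₂/T₁) = 542 × 0.134 × ln(449/573) = -17.7 J/K.

ΔS = -17.7 J/K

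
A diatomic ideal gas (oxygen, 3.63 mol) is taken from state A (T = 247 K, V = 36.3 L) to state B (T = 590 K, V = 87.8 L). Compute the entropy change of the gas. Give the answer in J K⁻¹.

ΔS = 92.4 J/K

Entropy is a state function: ΔS = nC_V ln(T₂/T₁) + nR ln(V₂/V₁), with C_V = 5R/2 = 20.79 J mol⁻¹ K⁻¹ for a diatomic ideal gas.
ΔS = 3.63 × [20.79 × ln(590/247) + 8.314 × ln(87.8/36.3)] = 92.4 J/K.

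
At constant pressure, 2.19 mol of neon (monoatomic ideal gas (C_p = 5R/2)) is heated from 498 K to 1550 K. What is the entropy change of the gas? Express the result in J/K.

ΔS = 51.7 J/K

At constant pressure, ΔS = nC_p ln(T₂/T₁) with C_p = 5R/2 = 20.79 J mol⁻¹ K⁻¹.
ΔS = 2.19 × 20.79 × ln(1550/498) = 51.7 J/K.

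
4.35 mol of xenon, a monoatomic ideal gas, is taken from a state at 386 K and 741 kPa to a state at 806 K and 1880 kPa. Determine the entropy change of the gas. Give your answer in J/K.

ΔS = nC_p ln(T₂/T₁) − nR ln(P₂/P₁), with C_p = 5R/2 = 20.79 J mol⁻¹ K⁻¹ for a monoatomic ideal gas.
ΔS = 4.35 × [20.79 × ln(806/386) − 8.314 × ln(1880/741)] = 32.9 J/K.

ΔS = 32.9 J/K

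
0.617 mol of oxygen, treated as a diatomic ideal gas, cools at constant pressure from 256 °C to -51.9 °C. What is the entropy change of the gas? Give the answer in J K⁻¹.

In kelvin: T₁ = 529.15 K, T₂ = 221.25 K. At constant pressure, ΔS = nC_p ln(T₂/T₁) with C_p = 7R/2 = 29.1 J mol⁻¹ K⁻¹.
ΔS = 0.617 × 29.1 × ln(221.25/529.15) = -15.7 J/K.

ΔS = -15.7 J/K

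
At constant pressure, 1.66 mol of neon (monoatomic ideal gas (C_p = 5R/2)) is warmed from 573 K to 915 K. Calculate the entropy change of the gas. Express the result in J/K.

ΔS = 16.1 J/K

At constant pressure, ΔS = nC_p ln(T₂/T₁) with C_p = 5R/2 = 20.79 J mol⁻¹ K⁻¹.
ΔS = 1.66 × 20.79 × ln(915/573) = 16.1 J/K.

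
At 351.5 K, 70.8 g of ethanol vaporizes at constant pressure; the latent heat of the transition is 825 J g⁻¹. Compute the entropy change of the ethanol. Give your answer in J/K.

ΔS = 166 J/K

Heat absorbed by the substance: Q = mL = 70.8 × 825 = 58410 J.
At constant T, ΔS = Q_rev/T = 58410 / 351.5 = 166 J/K.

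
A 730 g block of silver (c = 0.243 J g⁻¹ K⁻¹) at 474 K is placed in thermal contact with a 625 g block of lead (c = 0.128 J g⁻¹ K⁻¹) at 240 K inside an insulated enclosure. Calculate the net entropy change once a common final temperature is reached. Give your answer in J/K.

Energy balance: T_f = (m₁c₁T₁ + m₂c₂T₂)/(m₁c₁ + m₂c₂) = 401.27 K.
ΔS₁ = m₁c₁ ln(T_f/T₁) = 177.39 × ln(401.27/474) = -29.55 J/K.
ΔS₂ = m₂c₂ ln(T_f/T₂) = 80 × ln(401.27/240) = 41.12 J/K.
ΔS_total = -29.55 + 41.12 = 11.6 J/K.

ΔS_total = 11.6 J/K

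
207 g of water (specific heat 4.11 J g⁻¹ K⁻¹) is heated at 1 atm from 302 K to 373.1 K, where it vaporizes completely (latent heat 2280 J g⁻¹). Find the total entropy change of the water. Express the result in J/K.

Warming step: ΔS₁ = m c ln(T_tr/T_i) = 207 × 4.11 × ln(373.1/302) = 179.9 J/K.
Phase change: ΔS₂ = +mL/T_tr = 207 × 2280 / 373.1 = 1265 J/K.
ΔS_total = (179.9) + (1265) = 1440 J/K.

ΔS = 1440 J/K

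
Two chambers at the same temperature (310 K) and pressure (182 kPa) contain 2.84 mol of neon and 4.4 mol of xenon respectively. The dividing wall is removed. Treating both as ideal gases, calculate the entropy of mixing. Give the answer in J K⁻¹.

Mole fractions: x_A = 2.84/7.24 = 0.392, x_B = 0.608.
ΔS_mix = −R(n_A ln x_A + n_B ln x_B) = −8.314 × (2.84 ln 0.392 + 4.4 ln 0.608) = 40.3 J/K.

ΔS_mix = 40.3 J/K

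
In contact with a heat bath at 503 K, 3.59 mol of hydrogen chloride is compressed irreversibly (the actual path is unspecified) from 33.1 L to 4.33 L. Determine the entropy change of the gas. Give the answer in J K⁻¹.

ΔS_gas = -60.7 J/K

Entropy is a state function, so ΔS_gas depends only on the end states.
For an isothermal ideal gas ΔS_gas = nR ln(V₂/V₁) = 3.59 × 8.314 × ln(4.33/33.1) = -60.7 J/K.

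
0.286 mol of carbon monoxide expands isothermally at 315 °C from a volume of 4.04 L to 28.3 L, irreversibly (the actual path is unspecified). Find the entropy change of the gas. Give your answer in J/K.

Entropy is a state function, so ΔS_gas depends only on the end states.
For an isothermal ideal gas ΔS_gas = nR ln(V₂/V₁) = 0.286 × 8.314 × ln(28.3/4.04) = 4.63 J/K.

ΔS_gas = 4.63 J/K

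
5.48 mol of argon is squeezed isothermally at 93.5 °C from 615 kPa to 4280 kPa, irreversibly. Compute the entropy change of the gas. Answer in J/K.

ΔS_gas = -88.4 J/K

Entropy is a state function, so ΔS_gas depends only on the end states.
For an isothermal ideal gas ΔS_gas = nR ln(P₁/P₂) = 5.48 × 8.314 × ln(615/4280) = -88.4 J/K.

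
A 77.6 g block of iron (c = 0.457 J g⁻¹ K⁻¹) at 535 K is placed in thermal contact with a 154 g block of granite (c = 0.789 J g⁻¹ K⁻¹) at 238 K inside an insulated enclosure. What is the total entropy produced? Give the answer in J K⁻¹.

ΔS_total = 10.3 J/K

Energy balance: T_f = (m₁c₁T₁ + m₂c₂T₂)/(m₁c₁ + m₂c₂) = 305.1 K.
ΔS₁ = m₁c₁ ln(T_f/T₁) = 35.4632 × ln(305.1/535) = -19.92 J/K.
ΔS₂ = m₂c₂ ln(T_f/T₂) = 121.506 × ln(305.1/238) = 30.18 J/K.
ΔS_total = -19.92 + 30.18 = 10.3 J/K.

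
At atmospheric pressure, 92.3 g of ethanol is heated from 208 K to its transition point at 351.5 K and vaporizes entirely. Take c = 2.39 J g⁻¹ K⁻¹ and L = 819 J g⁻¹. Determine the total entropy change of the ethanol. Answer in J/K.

Warming step: ΔS₁ = m c ln(T_tr/T_i) = 92.3 × 2.39 × ln(351.5/208) = 115.7 J/K.
Phase change: ΔS₂ = +mL/T_tr = 92.3 × 819 / 351.5 = 215.1 J/K.
ΔS_total = (115.7) + (215.1) = 331 J/K.

ΔS = 331 J/K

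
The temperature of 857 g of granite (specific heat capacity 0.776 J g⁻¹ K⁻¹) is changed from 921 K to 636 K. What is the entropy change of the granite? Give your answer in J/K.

ΔS = -246 J/K

ΔS = ∫dQ_rev/T = m c ln(T₂/T₁) = 857 × 0.776 × ln(636/921) = -246 J/K.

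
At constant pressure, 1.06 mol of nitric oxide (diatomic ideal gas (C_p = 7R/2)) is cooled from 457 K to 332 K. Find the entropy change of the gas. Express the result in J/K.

At constant pressure, ΔS = nC_p ln(T₂/T₁) with C_p = 7R/2 = 29.1 J mol⁻¹ K⁻¹.
ΔS = 1.06 × 29.1 × ln(332/457) = -9.86 J/K.

ΔS = -9.86 J/K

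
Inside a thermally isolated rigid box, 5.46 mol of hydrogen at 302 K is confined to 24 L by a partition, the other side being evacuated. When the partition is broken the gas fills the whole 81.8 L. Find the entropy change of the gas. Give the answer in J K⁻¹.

For an ideal gas in free expansion Q = 0 and W = 0, so T is unchanged.
Entropy is a state function; using a reversible isothermal path, ΔS_gas = nR ln(V₂/V₁) = 5.46 × 8.314 × ln(81.8/24) = 55.7 J/K.

ΔS_gas = 55.7 J/K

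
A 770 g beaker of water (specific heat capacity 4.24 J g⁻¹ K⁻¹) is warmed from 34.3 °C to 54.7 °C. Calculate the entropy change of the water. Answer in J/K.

In kelvin: T₁ = 307.45 K, T₂ = 327.85 K. ΔS = ∫dQ_rev/T = m c ln(T₂/T₁) = 770 × 4.24 × ln(327.85/307.45) = 210 J/K.

ΔS = 210 J/K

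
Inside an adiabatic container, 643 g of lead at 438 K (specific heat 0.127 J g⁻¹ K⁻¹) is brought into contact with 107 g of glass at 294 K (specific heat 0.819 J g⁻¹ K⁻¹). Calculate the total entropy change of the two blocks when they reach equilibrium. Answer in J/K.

ΔS_total = 3.35 J/K

Energy balance: T_f = (m₁c₁T₁ + m₂c₂T₂)/(m₁c₁ + m₂c₂) = 363.46 K.
ΔS₁ = m₁c₁ ln(T_f/T₁) = 81.661 × ln(363.46/438) = -15.234 J/K.
ΔS₂ = m₂c₂ ln(T_f/T₂) = 87.633 × ln(363.46/294) = 18.586 J/K.
ΔS_total = -15.234 + 18.586 = 3.35 J/K.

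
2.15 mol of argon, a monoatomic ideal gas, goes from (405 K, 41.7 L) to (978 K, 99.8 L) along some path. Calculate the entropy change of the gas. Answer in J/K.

Entropy is a state function: ΔS = nC_V ln(T₂/T₁) + nR ln(V₂/V₁), with C_V = 3R/2 = 12.47 J mol⁻¹ K⁻¹ for a monoatomic ideal gas.
ΔS = 2.15 × [12.47 × ln(978/405) + 8.314 × ln(99.8/41.7)] = 39.2 J/K.

ΔS = 39.2 J/K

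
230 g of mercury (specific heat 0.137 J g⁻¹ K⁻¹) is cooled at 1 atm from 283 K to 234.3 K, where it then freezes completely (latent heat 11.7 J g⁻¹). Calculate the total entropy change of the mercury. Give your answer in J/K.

ΔS = -17.4 J/K

Cooling step: ΔS₁ = m c ln(T_tr/T_i) = 230 × 0.137 × ln(234.3/283) = -5.95 J/K.
Phase change: ΔS₂ = −mL/T_tr = −230 × 11.7 / 234.3 = -11.49 J/K.
ΔS_total = (-5.95) + (-11.49) = -17.4 J/K.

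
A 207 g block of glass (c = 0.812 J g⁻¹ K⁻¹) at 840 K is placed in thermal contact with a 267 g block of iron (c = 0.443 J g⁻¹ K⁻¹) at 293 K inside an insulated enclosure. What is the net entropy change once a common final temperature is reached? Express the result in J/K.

Energy balance: T_f = (m₁c₁T₁ + m₂c₂T₂)/(m₁c₁ + m₂c₂) = 614.07 K.
ΔS₁ = m₁c₁ ln(T_f/T₁) = 168.084 × ln(614.07/840) = -52.66 J/K.
ΔS₂ = m₂c₂ ln(T_f/T₂) = 118.281 × ln(614.07/293) = 87.52 J/K.
ΔS_total = -52.66 + 87.52 = 34.9 J/K.

ΔS_total = 34.9 J/K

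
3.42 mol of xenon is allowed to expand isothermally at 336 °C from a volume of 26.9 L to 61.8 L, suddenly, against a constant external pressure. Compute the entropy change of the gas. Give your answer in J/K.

ΔS_gas = 23.7 J/K

Entropy is a state function, so ΔS_gas depends only on the end states.
For an isothermal ideal gas ΔS_gas = nR ln(V₂/V₁) = 3.42 × 8.314 × ln(61.8/26.9) = 23.7 J/K.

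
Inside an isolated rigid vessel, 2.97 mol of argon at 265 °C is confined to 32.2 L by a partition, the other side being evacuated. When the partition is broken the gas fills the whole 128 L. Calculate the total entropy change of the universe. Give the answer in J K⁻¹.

For an ideal gas in free expansion Q = 0 and W = 0, so T is unchanged.
Entropy is a state function; using a reversible isothermal path, ΔS_gas = nR ln(V₂/V₁) = 2.97 × 8.314 × ln(128/32.2) = 34.1 J/K.
The insulated surroundings exchange no heat, so ΔS_surr = 0 and ΔS_universe = ΔS_gas.

ΔS_universe = 34.1 J/K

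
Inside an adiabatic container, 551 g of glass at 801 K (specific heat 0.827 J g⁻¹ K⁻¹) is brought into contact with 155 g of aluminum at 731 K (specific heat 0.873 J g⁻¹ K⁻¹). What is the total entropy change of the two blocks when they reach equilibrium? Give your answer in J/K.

Energy balance: T_f = (m₁c₁T₁ + m₂c₂T₂)/(m₁c₁ + m₂c₂) = 784.97 K.
ΔS₁ = m₁c₁ ln(T_f/T₁) = 455.677 × ln(784.97/801) = -9.21 J/K.
ΔS₂ = m₂c₂ ln(T_f/T₂) = 135.315 × ln(784.97/731) = 9.639 J/K.
ΔS_total = -9.21 + 9.639 = 0.429 J/K.

ΔS_total = 0.429 J/K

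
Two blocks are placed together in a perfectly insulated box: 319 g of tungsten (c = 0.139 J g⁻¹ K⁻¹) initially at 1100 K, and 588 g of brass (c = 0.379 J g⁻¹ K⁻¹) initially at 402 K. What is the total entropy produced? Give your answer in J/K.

Energy balance: T_f = (m₁c₁T₁ + m₂c₂T₂)/(m₁c₁ + m₂c₂) = 517.83 K.
ΔS₁ = m₁c₁ ln(T_f/T₁) = 44.341 × ln(517.83/1100) = -33.41 J/K.
ΔS₂ = m₂c₂ ln(T_f/T₂) = 222.852 × ln(517.83/402) = 56.43 J/K.
ΔS_total = -33.41 + 56.43 = 23 J/K.

ΔS_total = 23 J/K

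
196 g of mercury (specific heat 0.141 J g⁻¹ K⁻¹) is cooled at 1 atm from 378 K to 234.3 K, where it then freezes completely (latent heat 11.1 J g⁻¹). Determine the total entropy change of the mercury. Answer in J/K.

ΔS = -22.5 J/K

Cooling step: ΔS₁ = m c ln(T_tr/T_i) = 196 × 0.141 × ln(234.3/378) = -13.22 J/K.
Phase change: ΔS₂ = −mL/T_tr = −196 × 11.1 / 234.3 = -9.286 J/K.
ΔS_total = (-13.22) + (-9.286) = -22.5 J/K.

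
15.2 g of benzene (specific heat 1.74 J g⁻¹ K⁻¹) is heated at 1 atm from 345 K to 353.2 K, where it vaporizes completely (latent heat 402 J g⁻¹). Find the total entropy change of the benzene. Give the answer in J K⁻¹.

Warming step: ΔS₁ = m c ln(T_tr/T_i) = 15.2 × 1.74 × ln(353.2/345) = 0.6213 J/K.
Phase change: ΔS₂ = +mL/T_tr = 15.2 × 402 / 353.2 = 17.3 J/K.
ΔS_total = (0.6213) + (17.3) = 17.9 J/K.

ΔS = 17.9 J/K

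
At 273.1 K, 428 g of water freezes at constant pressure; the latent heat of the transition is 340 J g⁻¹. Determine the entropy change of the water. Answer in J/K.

Heat released by the substance: Q = −mL = −428 × 340 = −145520 J.
At constant T, ΔS = Q_rev/T = −145520 / 273.1 = -533 J/K.

ΔS = -533 J/K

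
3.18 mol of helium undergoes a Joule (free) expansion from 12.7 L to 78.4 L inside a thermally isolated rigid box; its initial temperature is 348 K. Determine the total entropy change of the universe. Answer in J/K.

For an ideal gas in free expansion Q = 0 and W = 0, so T is unchanged.
Entropy is a state function; using a reversible isothermal path, ΔS_gas = nR ln(V₂/V₁) = 3.18 × 8.314 × ln(78.4/12.7) = 48.1 J/K.
The insulated surroundings exchange no heat, so ΔS_surr = 0 and ΔS_universe = ΔS_gas.

ΔS_universe = 48.1 J/K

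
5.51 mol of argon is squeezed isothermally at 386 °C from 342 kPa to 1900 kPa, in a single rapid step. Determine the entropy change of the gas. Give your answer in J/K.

ΔS_gas = -78.6 J/K

Entropy is a state function, so ΔS_gas depends only on the end states.
For an isothermal ideal gas ΔS_gas = nR ln(P₁/P₂) = 5.51 × 8.314 × ln(342/1900) = -78.6 J/K.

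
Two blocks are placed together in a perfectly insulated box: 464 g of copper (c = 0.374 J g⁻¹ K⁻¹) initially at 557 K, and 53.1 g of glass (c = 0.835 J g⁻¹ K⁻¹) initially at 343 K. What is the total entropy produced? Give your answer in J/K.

ΔS_total = 3.76 J/K

Energy balance: T_f = (m₁c₁T₁ + m₂c₂T₂)/(m₁c₁ + m₂c₂) = 513.45 K.
ΔS₁ = m₁c₁ ln(T_f/T₁) = 173.536 × ln(513.45/557) = -14.13 J/K.
ΔS₂ = m₂c₂ ln(T_f/T₂) = 44.3385 × ln(513.45/343) = 17.89 J/K.
ΔS_total = -14.13 + 17.89 = 3.76 J/K.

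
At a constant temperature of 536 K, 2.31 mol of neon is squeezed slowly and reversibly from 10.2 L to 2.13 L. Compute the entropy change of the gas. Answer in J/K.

ΔS_gas = -30.1 J/K

For an isothermal ideal gas ΔS_gas = nR ln(V₂/V₁) = 2.31 × 8.314 × ln(2.13/10.2) = -30.1 J/K.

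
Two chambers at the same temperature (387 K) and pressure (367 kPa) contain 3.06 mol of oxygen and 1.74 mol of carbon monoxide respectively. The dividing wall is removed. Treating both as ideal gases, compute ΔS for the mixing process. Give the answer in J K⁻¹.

ΔS_mix = 26.1 J/K

Mole fractions: x_A = 3.06/4.8 = 0.638, x_B = 0.362.
ΔS_mix = −R(n_A ln x_A + n_B ln x_B) = −8.314 × (3.06 ln 0.638 + 1.74 ln 0.362) = 26.1 J/K.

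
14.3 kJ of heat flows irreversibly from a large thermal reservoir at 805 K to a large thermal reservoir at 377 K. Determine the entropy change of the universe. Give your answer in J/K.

ΔS_total = 20.2 J/K

ΔS_hot = −Q/T_H = −14300/805 = -17.76 J/K and ΔS_cold = +Q/T_C = 14300/377 = 37.93 J/K.
ΔS_total = -17.76 + 37.93 = 20.2 J/K, positive as the second law requires.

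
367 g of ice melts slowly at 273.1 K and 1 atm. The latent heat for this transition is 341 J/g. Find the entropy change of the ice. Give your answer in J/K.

ΔS = 458 J/K

Heat absorbed by the substance: Q = mL = 367 × 341 = 125147 J.
At constant T, ΔS = Q_rev/T = 125147 / 273.1 = 458 J/K.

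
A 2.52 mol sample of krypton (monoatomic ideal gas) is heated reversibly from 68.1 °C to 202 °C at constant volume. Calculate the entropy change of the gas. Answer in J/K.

ΔS = 10.4 J/K

In kelvin: T₁ = 341.25 K, T₂ = 475.15 K. At constant volume, ΔS = nC_V ln(T₂/T₁) with C_V = 3R/2 = 12.47 J mol⁻¹ K⁻¹.
ΔS = 2.52 × 12.47 × ln(475.15/341.25) = 10.4 J/K.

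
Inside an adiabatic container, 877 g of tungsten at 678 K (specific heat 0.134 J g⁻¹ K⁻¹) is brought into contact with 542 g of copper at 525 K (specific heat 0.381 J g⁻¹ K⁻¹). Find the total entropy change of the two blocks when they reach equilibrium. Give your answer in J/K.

Energy balance: T_f = (m₁c₁T₁ + m₂c₂T₂)/(m₁c₁ + m₂c₂) = 580.49 K.
ΔS₁ = m₁c₁ ln(T_f/T₁) = 117.518 × ln(580.49/678) = -18.25 J/K.
ΔS₂ = m₂c₂ ln(T_f/T₂) = 206.502 × ln(580.49/525) = 20.75 J/K.
ΔS_total = -18.25 + 20.75 = 2.5 J/K.

ΔS_total = 2.5 J/K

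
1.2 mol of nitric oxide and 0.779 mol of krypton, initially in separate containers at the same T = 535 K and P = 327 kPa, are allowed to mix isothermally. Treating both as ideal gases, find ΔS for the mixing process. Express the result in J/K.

Mole fractions: x_A = 1.2/1.98 = 0.606, x_B = 0.394.
ΔS_mix = −R(n_A ln x_A + n_B ln x_B) = −8.314 × (1.2 ln 0.606 + 0.779 ln 0.394) = 11 J/K.

ΔS_mix = 11 J/K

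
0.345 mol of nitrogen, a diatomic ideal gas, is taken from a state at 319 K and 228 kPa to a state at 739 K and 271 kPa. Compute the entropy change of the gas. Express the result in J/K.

ΔS = nC_p ln(T₂/T₁) − nR ln(P₂/P₁), with C_p = 7R/2 = 29.1 J mol⁻¹ K⁻¹ for a diatomic ideal gas.
ΔS = 0.345 × [29.1 × ln(739/319) − 8.314 × ln(271/228)] = 7.94 J/K.

ΔS = 7.94 J/K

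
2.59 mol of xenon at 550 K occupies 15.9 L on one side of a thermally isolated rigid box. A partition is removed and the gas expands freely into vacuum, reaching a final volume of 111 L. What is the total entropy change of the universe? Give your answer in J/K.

No heat is exchanged and no work is done, so the ideal-gas temperature stays constant.
Entropy is a state function; using a reversible isothermal path, ΔS_gas = nR ln(V₂/V₁) = 2.59 × 8.314 × ln(111/15.9) = 41.8 J/K.
The insulated surroundings exchange no heat, so ΔS_surr = 0 and ΔS_universe = ΔS_gas.

ΔS_universe = 41.8 J/K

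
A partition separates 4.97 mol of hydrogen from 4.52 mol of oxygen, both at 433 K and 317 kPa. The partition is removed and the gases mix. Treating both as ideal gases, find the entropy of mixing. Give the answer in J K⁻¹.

ΔS_mix = 54.6 J/K

Mole fractions: x_A = 4.97/9.49 = 0.524, x_B = 0.476.
ΔS_mix = −R(n_A ln x_A + n_B ln x_B) = −8.314 × (4.97 ln 0.524 + 4.52 ln 0.476) = 54.6 J/K.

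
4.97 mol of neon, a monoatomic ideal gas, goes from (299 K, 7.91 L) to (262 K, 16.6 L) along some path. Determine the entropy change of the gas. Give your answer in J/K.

Entropy is a state function: ΔS = nC_V ln(T₂/T₁) + nR ln(V₂/V₁), with C_V = 3R/2 = 12.47 J mol⁻¹ K⁻¹ for a monoatomic ideal gas.
ΔS = 4.97 × [12.47 × ln(262/299) + 8.314 × ln(16.6/7.91)] = 22.4 J/K.

ΔS = 22.4 J/K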